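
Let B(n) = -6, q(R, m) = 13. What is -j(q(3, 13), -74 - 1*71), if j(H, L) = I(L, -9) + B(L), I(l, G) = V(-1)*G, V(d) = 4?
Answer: 42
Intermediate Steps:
I(l, G) = 4*G
j(H, L) = -42 (j(H, L) = 4*(-9) - 6 = -36 - 6 = -42)
-j(q(3, 13), -74 - 1*71) = -1*(-42) = 42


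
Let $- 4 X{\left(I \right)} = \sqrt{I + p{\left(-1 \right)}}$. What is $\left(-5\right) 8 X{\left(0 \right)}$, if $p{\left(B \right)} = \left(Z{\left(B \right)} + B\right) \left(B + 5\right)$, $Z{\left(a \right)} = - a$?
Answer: $0$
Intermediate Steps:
$p{\left(B \right)} = 0$ ($p{\left(B \right)} = \left(- B + B\right) \left(B + 5\right) = 0 \left(5 + B\right) = 0$)
$X{\left(I \right)} = - \frac{\sqrt{I}}{4}$ ($X{\left(I \right)} = - \frac{\sqrt{I + 0}}{4} = - \frac{\sqrt{I}}{4}$)
$\left(-5\right) 8 X{\left(0 \right)} = \left(-5\right) 8 \left(- \frac{\sqrt{0}}{4}\right) = - 40 \left(\left(- \frac{1}{4}\right) 0\right) = \left(-40\right) 0 = 0$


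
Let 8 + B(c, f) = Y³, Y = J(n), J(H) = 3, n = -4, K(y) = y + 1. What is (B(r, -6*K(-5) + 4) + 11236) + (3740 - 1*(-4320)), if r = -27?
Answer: 19315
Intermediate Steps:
K(y) = 1 + y
Y = 3
B(c, f) = 19 (B(c, f) = -8 + 3³ = -8 + 27 = 19)
(B(r, -6*K(-5) + 4) + 11236) + (3740 - 1*(-4320)) = (19 + 11236) + (3740 - 1*(-4320)) = 11255 + (3740 + 4320) = 11255 + 8060 = 19315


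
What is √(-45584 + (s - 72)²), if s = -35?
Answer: I*√34135 ≈ 184.76*I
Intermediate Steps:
√(-45584 + (s - 72)²) = √(-45584 + (-35 - 72)²) = √(-45584 + (-107)²) = √(-45584 + 11449) = √(-34135) = I*√34135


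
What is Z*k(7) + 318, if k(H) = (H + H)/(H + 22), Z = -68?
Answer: 8270/29 ≈ 285.17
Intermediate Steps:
k(H) = 2*H/(22 + H) (k(H) = (2*H)/(22 + H) = 2*H/(22 + H))
Z*k(7) + 318 = -136*7/(22 + 7) + 318 = -136*7/29 + 318 = -68*14/29 + 318 = -952/29 + 318 = 8270/29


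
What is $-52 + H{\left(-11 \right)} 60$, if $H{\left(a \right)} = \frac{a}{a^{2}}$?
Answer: $- \frac{632}{11} \approx -57.455$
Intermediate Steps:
$H{\left(a \right)} = \frac{1}{a}$ ($H{\left(a \right)} = \frac{a}{a^{2}} = \frac{1}{a}$)
$-52 + H{\left(-11 \right)} 60 = -52 + \frac{1}{-11} \cdot 60 = -52 - \frac{60}{11} = - \frac{632}{11}$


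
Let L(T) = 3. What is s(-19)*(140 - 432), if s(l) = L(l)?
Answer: -876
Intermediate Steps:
s(l) = 3
s(-19)*(140 - 432) = 3*(140 - 432) = 3*(-292) = -876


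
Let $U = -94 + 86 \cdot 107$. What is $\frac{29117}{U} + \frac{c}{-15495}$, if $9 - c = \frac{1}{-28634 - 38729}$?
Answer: $\frac{920803102097}{288085953060} \approx 3.1963$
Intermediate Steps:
$c = \frac{606268}{67363}$ ($c = 9 - \frac{1}{-28634 - 38729} = 9 - \frac{1}{-67363} = 9 - - \frac{1}{67363} = 9 + \frac{1}{67363} = \frac{606268}{67363} \approx 9.0$)
$U = 9108$ ($U = -94 + 9202 = 9108$)
$\frac{29117}{U} + \frac{c}{-15495} = \frac{29117}{9108} + \frac{606268}{67363 \left(-15495\right)} = 29117 \cdot \frac{1}{9108} + \frac{606268}{67363} \left(- \frac{1}{15495}\right) = \frac{2647}{828} - \frac{606268}{1043789685} = \frac{920803102097}{288085953060}$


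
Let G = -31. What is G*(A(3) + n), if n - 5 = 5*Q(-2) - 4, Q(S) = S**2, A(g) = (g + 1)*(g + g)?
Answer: -1395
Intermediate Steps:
A(g) = 2*g*(1 + g) (A(g) = (1 + g)*(2*g) = 2*g*(1 + g))
n = 21 (n = 5 + (5*(-2)**2 - 4) = 5 + (5*4 - 4) = 5 + (20 - 4) = 5 + 16 = 21)
G*(A(3) + n) = -31*(2*3*(1 + 3) + 21) = -31*(2*3*4 + 21) = -31*(24 + 21) = -31*45 = -1395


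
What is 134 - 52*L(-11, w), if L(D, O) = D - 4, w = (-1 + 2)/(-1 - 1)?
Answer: 914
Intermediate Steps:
w = -½ (w = 1/(-2) = 1*(-½) = -½ ≈ -0.50000)
L(D, O) = -4 + D
134 - 52*L(-11, w) = 134 - 52*(-4 - 11) = 134 - 52*(-15) = 134 + 780 = 914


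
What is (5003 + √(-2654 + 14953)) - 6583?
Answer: -1580 + 7*√251 ≈ -1469.1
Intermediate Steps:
(5003 + √(-2654 + 14953)) - 6583 = (5003 + √12299) - 6583 = (5003 + 7*√251) - 6583 = -1580 + 7*√251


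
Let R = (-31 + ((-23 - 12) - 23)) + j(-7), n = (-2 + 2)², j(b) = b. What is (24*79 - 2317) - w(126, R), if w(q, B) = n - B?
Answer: -517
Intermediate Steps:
n = 0 (n = 0² = 0)
R = -96 (R = (-31 + ((-23 - 12) - 23)) - 7 = (-31 + (-35 - 23)) - 7 = (-31 - 58) - 7 = -89 - 7 = -96)
w(q, B) = -B (w(q, B) = 0 - B = -B)
(24*79 - 2317) - w(126, R) = (24*79 - 2317) - (-1)*(-96) = (1896 - 2317) - 1*96 = -421 - 96 = -517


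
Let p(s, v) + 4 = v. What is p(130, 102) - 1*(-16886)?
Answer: 16984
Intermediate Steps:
p(s, v) = -4 + v
p(130, 102) - 1*(-16886) = (-4 + 102) - 1*(-16886) = 98 + 16886 = 16984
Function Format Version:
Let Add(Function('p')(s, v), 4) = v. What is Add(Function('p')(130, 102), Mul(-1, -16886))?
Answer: 16984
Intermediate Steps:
Function('p')(s, v) = Add(-4, v)
Add(Function('p')(130, 102), Mul(-1, -16886)) = Add(Add(-4, 102), Mul(-1, -16886)) = Add(98, 16886) = 16984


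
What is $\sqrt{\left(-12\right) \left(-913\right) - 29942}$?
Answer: $i \sqrt{18986} \approx 137.79 i$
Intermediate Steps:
$\sqrt{\left(-12\right) \left(-913\right) - 29942} = \sqrt{10956 - 29942} = \sqrt{-18986} = i \sqrt{18986}$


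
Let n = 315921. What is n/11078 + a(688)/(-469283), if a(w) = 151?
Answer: 148254681865/5198717074 ≈ 28.518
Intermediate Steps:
n/11078 + a(688)/(-469283) = 315921/11078 + 151/(-469283) = 315921*(1/11078) + 151*(-1/469283) = 315921/11078 - 151/469283 = 148254681865/5198717074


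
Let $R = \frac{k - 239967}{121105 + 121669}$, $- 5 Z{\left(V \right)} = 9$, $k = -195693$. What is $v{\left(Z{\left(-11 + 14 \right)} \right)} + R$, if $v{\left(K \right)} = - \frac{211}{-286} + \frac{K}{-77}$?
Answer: $- \frac{179375821}{173583410} \approx -1.0334$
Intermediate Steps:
$Z{\left(V \right)} = - \frac{9}{5}$ ($Z{\left(V \right)} = \left(- \frac{1}{5}\right) 9 = - \frac{9}{5}$)
$v{\left(K \right)} = \frac{211}{286} - \frac{K}{77}$ ($v{\left(K \right)} = \left(-211\right) \left(- \frac{1}{286}\right) + K \left(- \frac{1}{77}\right) = \frac{211}{286} - \frac{K}{77}$)
$R = - \frac{217830}{121387}$ ($R = \frac{-195693 - 239967}{121105 + 121669} = - \frac{435660}{242774} = \left(-435660\right) \frac{1}{242774} = - \frac{217830}{121387} \approx -1.7945$)
$v{\left(Z{\left(-11 + 14 \right)} \right)} + R = \left(\frac{211}{286} - - \frac{9}{385}\right) - \frac{217830}{121387} = \left(\frac{211}{286} + \frac{9}{385}\right) - \frac{217830}{121387} = \frac{7619}{10010} - \frac{217830}{121387} = - \frac{179375821}{173583410}$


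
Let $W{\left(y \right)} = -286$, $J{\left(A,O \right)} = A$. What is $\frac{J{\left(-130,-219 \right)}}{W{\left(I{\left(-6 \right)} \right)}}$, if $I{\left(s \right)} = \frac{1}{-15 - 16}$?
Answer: $\frac{5}{11} \approx 0.45455$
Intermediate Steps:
$I{\left(s \right)} = - \frac{1}{31}$ ($I{\left(s \right)} = \frac{1}{-31} = - \frac{1}{31}$)
$\frac{J{\left(-130,-219 \right)}}{W{\left(I{\left(-6 \right)} \right)}} = - \frac{130}{-286} = \left(-130\right) \left(- \frac{1}{286}\right) = \frac{5}{11}$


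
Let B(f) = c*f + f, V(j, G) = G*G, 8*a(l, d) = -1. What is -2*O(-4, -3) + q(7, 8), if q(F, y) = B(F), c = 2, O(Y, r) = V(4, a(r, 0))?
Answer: 671/32 ≈ 20.969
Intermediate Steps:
a(l, d) = -⅛ (a(l, d) = (⅛)*(-1) = -⅛)
V(j, G) = G²
O(Y, r) = 1/64 (O(Y, r) = (-⅛)² = 1/64)
B(f) = 3*f (B(f) = 2*f + f = 3*f)
q(F, y) = 3*F
-2*O(-4, -3) + q(7, 8) = -2*1/64 + 3*7 = -1/32 + 21 = 671/32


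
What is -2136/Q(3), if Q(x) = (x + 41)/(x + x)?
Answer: -3204/11 ≈ -291.27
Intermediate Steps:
Q(x) = (41 + x)/(2*x) (Q(x) = (41 + x)/((2*x)) = (41 + x)*(1/(2*x)) = (41 + x)/(2*x))
-2136/Q(3) = -2136*6/(41 + 3) = -2136/((½)*(⅓)*44) = -2136/22/3 = -2136*3/22 = -3204/11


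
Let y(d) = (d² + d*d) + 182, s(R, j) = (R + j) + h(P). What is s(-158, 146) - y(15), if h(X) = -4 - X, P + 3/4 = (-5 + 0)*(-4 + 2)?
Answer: -2629/4 ≈ -657.25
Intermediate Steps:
P = 37/4 (P = -¾ + (-5 + 0)*(-4 + 2) = -¾ - 5*(-2) = -¾ + 10 = 37/4 ≈ 9.2500)
s(R, j) = -53/4 + R + j (s(R, j) = (R + j) + (-4 - 1*37/4) = (R + j) + (-4 - 37/4) = (R + j) - 53/4 = -53/4 + R + j)
y(d) = 182 + 2*d² (y(d) = (d² + d²) + 182 = 2*d² + 182 = 182 + 2*d²)
s(-158, 146) - y(15) = (-53/4 - 158 + 146) - (182 + 2*15²) = -101/4 - (182 + 2*225) = -101/4 - (182 + 450) = -101/4 - 1*632 = -101/4 - 632 = -2629/4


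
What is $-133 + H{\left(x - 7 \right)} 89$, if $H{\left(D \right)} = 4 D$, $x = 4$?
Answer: $-1201$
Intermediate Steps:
$-133 + H{\left(x - 7 \right)} 89 = -133 + 4 \left(4 - 7\right) 89 = -133 + 4 \left(-3\right) 89 = -133 - 1068 = -1201$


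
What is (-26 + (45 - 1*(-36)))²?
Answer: 3025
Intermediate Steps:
(-26 + (45 - 1*(-36)))² = (-26 + (45 + 36))² = (-26 + 81)² = 55² = 3025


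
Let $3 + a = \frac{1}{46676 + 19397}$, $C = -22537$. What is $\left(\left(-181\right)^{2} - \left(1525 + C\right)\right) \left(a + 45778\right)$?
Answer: $\frac{162635985516248}{66073} \approx 2.4615 \cdot 10^{9}$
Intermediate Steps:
$a = - \frac{198218}{66073}$ ($a = -3 + \frac{1}{46676 + 19397} = -3 + \frac{1}{66073} = - \frac{198218}{66073} \approx -3.0$)
$\left(\left(-181\right)^{2} - \left(1525 + C\right)\right) \left(a + 45778\right) = \left(\left(-181\right)^{2} + \left(\left(-10933 + 9408\right) - -22537\right)\right) \left(- \frac{198218}{66073} + 45778\right) = \left(32761 + \left(-1525 + 22537\right)\right) \frac{3024491576}{66073} = \left(32761 + 21012\right) \frac{3024491576}{66073} = 53773 \cdot \frac{3024491576}{66073} = \frac{162635985516248}{66073}$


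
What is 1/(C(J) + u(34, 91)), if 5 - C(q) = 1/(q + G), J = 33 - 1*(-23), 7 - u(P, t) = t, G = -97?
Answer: -41/3238 ≈ -0.012662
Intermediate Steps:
u(P, t) = 7 - t
J = 56 (J = 33 + 23 = 56)
C(q) = 5 - 1/(-97 + q) (C(q) = 5 - 1/(q - 97) = 5 - 1/(-97 + q))
1/(C(J) + u(34, 91)) = 1/((-486 + 5*56)/(-97 + 56) + (7 - 1*91)) = 1/((-486 + 280)/(-41) + (7 - 91)) = 1/(-1/41*(-206) - 84) = 1/(206/41 - 84) = 1/(-3238/41) = -41/3238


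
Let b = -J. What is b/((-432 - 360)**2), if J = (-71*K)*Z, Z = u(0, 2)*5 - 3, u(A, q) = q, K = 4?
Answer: 497/156816 ≈ 0.0031693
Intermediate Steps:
Z = 7 (Z = 2*5 - 3 = 10 - 3 = 7)
J = -1988 (J = -71*4*7 = -284*7 = -1988)
b = 1988 (b = -1*(-1988) = 1988)
b/((-432 - 360)**2) = 1988/((-432 - 360)**2) = 1988/((-792)**2) = 1988/627264 = 1988*(1/627264) = 497/156816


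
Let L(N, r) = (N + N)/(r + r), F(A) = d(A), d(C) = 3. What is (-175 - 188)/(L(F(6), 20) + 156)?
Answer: -2420/1041 ≈ -2.3247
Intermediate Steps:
F(A) = 3
L(N, r) = N/r (L(N, r) = (2*N)/((2*r)) = (2*N)*(1/(2*r)) = N/r)
(-175 - 188)/(L(F(6), 20) + 156) = (-175 - 188)/(3/20 + 156) = -363/(3*(1/20) + 156) = -363/(3/20 + 156) = -363/3123/20 = -363*20/3123 = -2420/1041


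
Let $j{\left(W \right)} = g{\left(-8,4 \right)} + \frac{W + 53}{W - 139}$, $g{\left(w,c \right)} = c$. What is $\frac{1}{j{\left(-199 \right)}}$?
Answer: $\frac{169}{749} \approx 0.22563$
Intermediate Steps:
$j{\left(W \right)} = 4 + \frac{53 + W}{-139 + W}$ ($j{\left(W \right)} = 4 + \frac{W + 53}{W - 139} = 4 + \frac{53 + W}{-139 + W}$)
$\frac{1}{j{\left(-199 \right)}} = \frac{1}{\frac{1}{-139 - 199} \left(-503 + 5 \left(-199\right)\right)} = \frac{1}{\frac{1}{-338} \left(-503 - 995\right)} = \frac{1}{\left(- \frac{1}{338}\right) \left(-1498\right)} = \frac{1}{\frac{749}{169}} = \frac{169}{749}$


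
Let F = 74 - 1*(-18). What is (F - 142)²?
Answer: 2500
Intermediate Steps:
F = 92 (F = 74 + 18 = 92)
(F - 142)² = (92 - 142)² = (-50)² = 2500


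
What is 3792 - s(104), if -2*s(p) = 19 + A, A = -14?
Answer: 7589/2 ≈ 3794.5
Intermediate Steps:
s(p) = -5/2 (s(p) = -(19 - 14)/2 = -½*5 = -5/2)
3792 - s(104) = 3792 - 1*(-5/2) = 3792 + 5/2 = 7589/2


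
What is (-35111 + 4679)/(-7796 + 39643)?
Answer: -30432/31847 ≈ -0.95557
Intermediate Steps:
(-35111 + 4679)/(-7796 + 39643) = -30432/31847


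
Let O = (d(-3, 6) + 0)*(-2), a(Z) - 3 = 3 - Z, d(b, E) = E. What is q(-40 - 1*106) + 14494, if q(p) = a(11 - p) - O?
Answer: 14355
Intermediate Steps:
a(Z) = 6 - Z (a(Z) = 3 + (3 - Z) = 6 - Z)
O = -12 (O = (6 + 0)*(-2) = 6*(-2) = -12)
q(p) = 7 + p (q(p) = (6 - (11 - p)) - 1*(-12) = (6 + (-11 + p)) + 12 = (-5 + p) + 12 = 7 + p)
q(-40 - 1*106) + 14494 = (7 + (-40 - 1*106)) + 14494 = (7 + (-40 - 106)) + 14494 = (7 - 146) + 14494 = -139 + 14494 = 14355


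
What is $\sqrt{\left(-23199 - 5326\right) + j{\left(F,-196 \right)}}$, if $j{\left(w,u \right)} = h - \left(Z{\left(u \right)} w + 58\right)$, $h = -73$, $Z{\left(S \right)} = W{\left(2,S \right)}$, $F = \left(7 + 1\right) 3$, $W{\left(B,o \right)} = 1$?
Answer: $2 i \sqrt{7170} \approx 169.35 i$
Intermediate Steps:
$F = 24$ ($F = 8 \cdot 3 = 24$)
$Z{\left(S \right)} = 1$
$j{\left(w,u \right)} = -131 - w$ ($j{\left(w,u \right)} = -73 - \left(1 w + 58\right) = -73 - \left(w + 58\right) = -73 - \left(58 + w\right) = -131 - w$)
$\sqrt{\left(-23199 - 5326\right) + j{\left(F,-196 \right)}} = \sqrt{\left(-23199 - 5326\right) - 155} = \sqrt{-28525 - 155} = \sqrt{-28680} = 2 i \sqrt{7170}$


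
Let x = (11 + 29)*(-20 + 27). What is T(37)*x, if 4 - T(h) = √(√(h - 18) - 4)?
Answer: 1120 - 280*√(-4 + √19) ≈ 952.26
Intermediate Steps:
T(h) = 4 - √(-4 + √(-18 + h)) (T(h) = 4 - √(√(h - 18) - 4) = 4 - √(√(-18 + h) - 4) = 4 - √(-4 + √(-18 + h)))
x = 280 (x = 40*7 = 280)
T(37)*x = (4 - √(-4 + √(-18 + 37)))*280 = (4 - √(-4 + √19))*280 = 1120 - 280*√(-4 + √19)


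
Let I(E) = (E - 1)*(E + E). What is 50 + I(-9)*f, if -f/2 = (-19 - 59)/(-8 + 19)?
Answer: 28630/11 ≈ 2602.7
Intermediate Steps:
f = 156/11 (f = -2*(-19 - 59)/(-8 + 19) = -(-156)/11 = -2*(-78/11) = 156/11 ≈ 14.182)
I(E) = 2*E*(-1 + E) (I(E) = (-1 + E)*(2*E) = 2*E*(-1 + E))
50 + I(-9)*f = 50 + (2*(-9)*(-1 - 9))*(156/11) = 50 + (2*(-9)*(-10))*(156/11) = 50 + 180*(156/11) = 50 + 28080/11 = 28630/11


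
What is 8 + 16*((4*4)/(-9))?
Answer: -184/9 ≈ -20.444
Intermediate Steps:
8 + 16*((4*4)/(-9)) = 8 + 16*(16*(-⅑)) = 8 + 16*(-16/9) = 8 - 256/9 = -184/9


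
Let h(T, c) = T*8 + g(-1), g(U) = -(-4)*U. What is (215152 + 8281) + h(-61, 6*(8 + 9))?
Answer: 222941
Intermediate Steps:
g(U) = 4*U
h(T, c) = -4 + 8*T (h(T, c) = T*8 + 4*(-1) = 8*T - 4 = -4 + 8*T)
(215152 + 8281) + h(-61, 6*(8 + 9)) = (215152 + 8281) + (-4 + 8*(-61)) = 223433 + (-4 - 488) = 223433 - 492 = 222941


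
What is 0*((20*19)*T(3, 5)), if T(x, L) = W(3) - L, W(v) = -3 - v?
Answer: 0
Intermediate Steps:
T(x, L) = -6 - L (T(x, L) = (-3 - 1*3) - L = (-3 - 3) - L = -6 - L)
0*((20*19)*T(3, 5)) = 0*((20*19)*(-6 - 1*5)) = 0*(380*(-6 - 5)) = 0*(380*(-11)) = 0*(-4180) = 0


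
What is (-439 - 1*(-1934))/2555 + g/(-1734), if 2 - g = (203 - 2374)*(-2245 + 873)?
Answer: 253764696/147679 ≈ 1718.4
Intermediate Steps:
g = -2978610 (g = 2 - (203 - 2374)*(-2245 + 873) = 2 - (-2171)*(-1372) = 2 - 1*2978612 = 2 - 2978612 = -2978610)
(-439 - 1*(-1934))/2555 + g/(-1734) = (-439 - 1*(-1934))/2555 - 2978610/(-1734) = (-439 + 1934)*(1/2555) - 2978610*(-1/1734) = 1495*(1/2555) + 496435/289 = 299/511 + 496435/289 = 253764696/147679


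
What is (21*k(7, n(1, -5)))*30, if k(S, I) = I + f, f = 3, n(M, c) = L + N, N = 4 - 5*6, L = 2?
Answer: -13230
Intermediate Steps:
N = -26 (N = 4 - 30 = -26)
n(M, c) = -24 (n(M, c) = 2 - 26 = -24)
k(S, I) = 3 + I (k(S, I) = I + 3 = 3 + I)
(21*k(7, n(1, -5)))*30 = (21*(3 - 24))*30 = (21*(-21))*30 = -441*30 = -13230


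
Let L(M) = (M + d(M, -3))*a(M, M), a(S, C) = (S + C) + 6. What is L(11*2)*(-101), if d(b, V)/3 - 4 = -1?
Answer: -156550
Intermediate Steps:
d(b, V) = 9 (d(b, V) = 12 + 3*(-1) = 12 - 3 = 9)
a(S, C) = 6 + C + S (a(S, C) = (C + S) + 6 = 6 + C + S)
L(M) = (6 + 2*M)*(9 + M) (L(M) = (M + 9)*(6 + M + M) = (9 + M)*(6 + 2*M) = (6 + 2*M)*(9 + M))
L(11*2)*(-101) = (2*(3 + 11*2)*(9 + 11*2))*(-101) = (2*(3 + 22)*(9 + 22))*(-101) = (2*25*31)*(-101) = 1550*(-101) = -156550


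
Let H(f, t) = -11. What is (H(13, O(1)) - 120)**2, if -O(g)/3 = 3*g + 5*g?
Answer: 17161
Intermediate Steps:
O(g) = -24*g (O(g) = -3*(3*g + 5*g) = -24*g)
(H(13, O(1)) - 120)**2 = (-11 - 120)**2 = (-131)**2 = 17161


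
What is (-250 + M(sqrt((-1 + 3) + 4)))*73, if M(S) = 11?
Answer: -17447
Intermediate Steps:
(-250 + M(sqrt((-1 + 3) + 4)))*73 = (-250 + 11)*73 = -239*73 = -17447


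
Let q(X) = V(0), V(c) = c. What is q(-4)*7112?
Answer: 0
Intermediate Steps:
q(X) = 0
q(-4)*7112 = 0*7112 = 0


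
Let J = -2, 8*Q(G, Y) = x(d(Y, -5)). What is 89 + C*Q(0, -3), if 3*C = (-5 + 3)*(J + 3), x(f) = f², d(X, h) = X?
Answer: 353/4 ≈ 88.250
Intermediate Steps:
Q(G, Y) = Y²/8
C = -⅔ (C = ((-5 + 3)*(-2 + 3))/3 = (-2*1)/3 = (⅓)*(-2) = -⅔ ≈ -0.66667)
89 + C*Q(0, -3) = 89 - (-3)²/12 = 89 - 9/12 = 89 - ⅔*9/8 = 89 - ¾ = 353/4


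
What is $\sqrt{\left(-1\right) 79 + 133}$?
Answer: $3 \sqrt{6} \approx 7.3485$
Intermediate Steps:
$\sqrt{\left(-1\right) 79 + 133} = \sqrt{-79 + 133} = \sqrt{54} = 3 \sqrt{6}$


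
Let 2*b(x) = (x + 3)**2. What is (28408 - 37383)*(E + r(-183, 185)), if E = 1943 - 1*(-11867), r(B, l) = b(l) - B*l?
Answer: -586399575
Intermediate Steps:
b(x) = (3 + x)**2/2 (b(x) = (x + 3)**2/2 = (3 + x)**2/2)
r(B, l) = (3 + l)**2/2 - B*l
E = 13810 (E = 1943 + 11867 = 13810)
(28408 - 37383)*(E + r(-183, 185)) = (28408 - 37383)*(13810 + ((3 + 185)**2/2 - 1*(-183)*185)) = -8975*(13810 + ((1/2)*188**2 + 33855)) = -8975*(13810 + ((1/2)*35344 + 33855)) = -8975*(13810 + (17672 + 33855)) = -8975*(13810 + 51527) = -8975*65337 = -586399575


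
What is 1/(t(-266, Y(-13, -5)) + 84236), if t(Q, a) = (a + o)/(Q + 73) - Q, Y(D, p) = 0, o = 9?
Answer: 193/16308877 ≈ 1.1834e-5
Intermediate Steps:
t(Q, a) = -Q + (9 + a)/(73 + Q) (t(Q, a) = (a + 9)/(Q + 73) - Q = (9 + a)/(73 + Q) - Q = -Q + (9 + a)/(73 + Q))
1/(t(-266, Y(-13, -5)) + 84236) = 1/((9 + 0 - 1*(-266)² - 73*(-266))/(73 - 266) + 84236) = 1/((9 + 0 - 1*70756 + 19418)/(-193) + 84236) = 1/(-(9 + 0 - 70756 + 19418)/193 + 84236) = 1/(-1/193*(-51329) + 84236) = 1/(51329/193 + 84236) = 1/(16308877/193) = 193/16308877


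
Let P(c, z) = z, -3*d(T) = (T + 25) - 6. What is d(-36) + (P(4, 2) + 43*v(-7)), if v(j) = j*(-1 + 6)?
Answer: -4492/3 ≈ -1497.3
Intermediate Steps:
d(T) = -19/3 - T/3 (d(T) = -((T + 25) - 6)/3 = -((25 + T) - 6)/3 = -(19 + T)/3 = -19/3 - T/3)
v(j) = 5*j (v(j) = j*5 = 5*j)
d(-36) + (P(4, 2) + 43*v(-7)) = (-19/3 - ⅓*(-36)) + (2 + 43*(5*(-7))) = (-19/3 + 12) + (2 + 43*(-35)) = 17/3 + (2 - 1505) = 17/3 - 1503 = -4492/3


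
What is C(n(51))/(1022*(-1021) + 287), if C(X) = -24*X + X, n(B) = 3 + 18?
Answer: 23/49675 ≈ 0.00046301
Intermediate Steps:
n(B) = 21
C(X) = -23*X
C(n(51))/(1022*(-1021) + 287) = (-23*21)/(1022*(-1021) + 287) = -483/(-1043462 + 287) = -483/(-1043175) = -483*(-1/1043175) = 23/49675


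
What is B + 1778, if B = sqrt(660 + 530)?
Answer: 1778 + sqrt(1190) ≈ 1812.5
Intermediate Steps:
B = sqrt(1190) ≈ 34.496
B + 1778 = sqrt(1190) + 1778 = 1778 + sqrt(1190)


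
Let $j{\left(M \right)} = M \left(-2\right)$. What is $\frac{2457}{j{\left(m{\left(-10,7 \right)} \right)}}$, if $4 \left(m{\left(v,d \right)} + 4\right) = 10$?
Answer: $819$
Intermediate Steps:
$m{\left(v,d \right)} = - \frac{3}{2}$ ($m{\left(v,d \right)} = -4 + \frac{1}{4} \cdot 10 = -4 + \frac{5}{2} = - \frac{3}{2}$)
$j{\left(M \right)} = - 2 M$
$\frac{2457}{j{\left(m{\left(-10,7 \right)} \right)}} = \frac{2457}{\left(-2\right) \left(- \frac{3}{2}\right)} = \frac{2457}{3} = 2457 \cdot \frac{1}{3} = 819$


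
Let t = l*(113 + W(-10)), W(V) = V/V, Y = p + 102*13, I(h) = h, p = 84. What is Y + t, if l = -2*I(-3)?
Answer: 2094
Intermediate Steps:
Y = 1410 (Y = 84 + 102*13 = 84 + 1326 = 1410)
l = 6 (l = -2*(-3) = 6)
W(V) = 1
t = 684 (t = 6*(113 + 1) = 6*114 = 684)
Y + t = 1410 + 684 = 2094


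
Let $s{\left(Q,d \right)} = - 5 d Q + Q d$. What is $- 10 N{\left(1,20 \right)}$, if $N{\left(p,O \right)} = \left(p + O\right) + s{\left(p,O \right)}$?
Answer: $590$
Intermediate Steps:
$s{\left(Q,d \right)} = - 4 Q d$ ($s{\left(Q,d \right)} = - 5 Q d + Q d = - 4 Q d$)
$N{\left(p,O \right)} = O + p - 4 O p$ ($N{\left(p,O \right)} = \left(p + O\right) - 4 p O = \left(O + p\right) - 4 O p = O + p - 4 O p$)
$- 10 N{\left(1,20 \right)} = - 10 \left(20 + 1 - 80 \cdot 1\right) = - 10 \left(20 + 1 - 80\right) = \left(-10\right) \left(-59\right) = 590$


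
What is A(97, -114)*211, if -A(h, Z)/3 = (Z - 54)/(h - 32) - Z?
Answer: -4584186/65 ≈ -70526.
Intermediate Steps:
A(h, Z) = 3*Z - 3*(-54 + Z)/(-32 + h) (A(h, Z) = -3*((Z - 54)/(h - 32) - Z) = -3*((-54 + Z)/(-32 + h) - Z) = -3*(-Z + (-54 + Z)/(-32 + h)) = 3*Z - 3*(-54 + Z)/(-32 + h))
A(97, -114)*211 = (3*(54 - 33*(-114) - 114*97)/(-32 + 97))*211 = (3*(54 + 3762 - 11058)/65)*211 = (3*(1/65)*(-7242))*211 = -21726/65*211 = -4584186/65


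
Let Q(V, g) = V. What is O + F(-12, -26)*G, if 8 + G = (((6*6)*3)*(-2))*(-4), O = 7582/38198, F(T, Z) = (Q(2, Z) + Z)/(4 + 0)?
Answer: -98088673/19099 ≈ -5135.8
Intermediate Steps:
F(T, Z) = ½ + Z/4 (F(T, Z) = (2 + Z)/(4 + 0) = (2 + Z)/4 = (2 + Z)*(¼) = ½ + Z/4)
O = 3791/19099 (O = 7582*(1/38198) = 3791/19099 ≈ 0.19849)
G = 856 (G = -8 + (((6*6)*3)*(-2))*(-4) = -8 + ((36*3)*(-2))*(-4) = -8 + (108*(-2))*(-4) = -8 - 216*(-4) = -8 + 864 = 856)
O + F(-12, -26)*G = 3791/19099 + (½ + (¼)*(-26))*856 = 3791/19099 + (½ - 13/2)*856 = 3791/19099 - 6*856 = 3791/19099 - 5136 = -98088673/19099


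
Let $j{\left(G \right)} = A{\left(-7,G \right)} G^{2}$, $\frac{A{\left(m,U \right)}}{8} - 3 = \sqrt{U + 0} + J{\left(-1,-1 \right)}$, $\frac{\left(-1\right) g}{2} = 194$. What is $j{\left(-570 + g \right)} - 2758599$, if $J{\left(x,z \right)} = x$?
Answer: $11925625 + 7342112 i \sqrt{958} \approx 1.1926 \cdot 10^{7} + 2.2725 \cdot 10^{8} i$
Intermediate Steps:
$g = -388$ ($g = \left(-2\right) 194 = -388$)
$A{\left(m,U \right)} = 16 + 8 \sqrt{U}$ ($A{\left(m,U \right)} = 24 + 8 \left(\sqrt{U + 0} - 1\right) = 24 + 8 \left(\sqrt{U} - 1\right) = 24 + 8 \left(-1 + \sqrt{U}\right) = 24 + \left(-8 + 8 \sqrt{U}\right) = 16 + 8 \sqrt{U}$)
$j{\left(G \right)} = G^{2} \left(16 + 8 \sqrt{G}\right)$ ($j{\left(G \right)} = \left(16 + 8 \sqrt{G}\right) G^{2} = G^{2} \left(16 + 8 \sqrt{G}\right)$)
$j{\left(-570 + g \right)} - 2758599 = 8 \left(-570 - 388\right)^{2} \left(2 + \sqrt{-570 - 388}\right) - 2758599 = 8 \left(-958\right)^{2} \left(2 + \sqrt{-958}\right) - 2758599 = 8 \cdot 917764 \left(2 + i \sqrt{958}\right) - 2758599 = \left(14684224 + 7342112 i \sqrt{958}\right) - 2758599 = 11925625 + 7342112 i \sqrt{958}$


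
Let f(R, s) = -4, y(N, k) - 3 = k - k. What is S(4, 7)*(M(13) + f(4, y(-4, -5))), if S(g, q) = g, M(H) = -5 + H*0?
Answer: -36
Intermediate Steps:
y(N, k) = 3 (y(N, k) = 3 + (k - k) = 3 + 0 = 3)
M(H) = -5 (M(H) = -5 + 0 = -5)
S(4, 7)*(M(13) + f(4, y(-4, -5))) = 4*(-5 - 4) = 4*(-9) = -36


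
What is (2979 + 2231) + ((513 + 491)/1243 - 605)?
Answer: 5725019/1243 ≈ 4605.8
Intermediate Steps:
(2979 + 2231) + ((513 + 491)/1243 - 605) = 5210 + (1004*(1/1243) - 605) = 5210 + (1004/1243 - 605) = 5210 - 751011/1243 = 5725019/1243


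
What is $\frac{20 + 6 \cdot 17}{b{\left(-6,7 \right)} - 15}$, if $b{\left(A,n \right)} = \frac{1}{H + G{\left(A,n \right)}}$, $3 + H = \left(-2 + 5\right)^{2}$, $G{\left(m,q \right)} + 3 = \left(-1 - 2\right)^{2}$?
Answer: $- \frac{1464}{179} \approx -8.1788$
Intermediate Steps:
$G{\left(m,q \right)} = 6$ ($G{\left(m,q \right)} = -3 + \left(-1 - 2\right)^{2} = -3 + \left(-3\right)^{2} = -3 + 9 = 6$)
$H = 6$ ($H = -3 + \left(-2 + 5\right)^{2} = -3 + 3^{2} = -3 + 9 = 6$)
$b{\left(A,n \right)} = \frac{1}{12}$ ($b{\left(A,n \right)} = \frac{1}{6 + 6} = \frac{1}{12}$)
$\frac{20 + 6 \cdot 17}{b{\left(-6,7 \right)} - 15} = \frac{20 + 6 \cdot 17}{\frac{1}{12} - 15} = \frac{20 + 102}{- \frac{179}{12}} = \left(- \frac{12}{179}\right) 122 = - \frac{1464}{179}$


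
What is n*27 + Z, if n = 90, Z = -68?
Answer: 2362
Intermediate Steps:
n*27 + Z = 90*27 - 68 = 2430 - 68 = 2362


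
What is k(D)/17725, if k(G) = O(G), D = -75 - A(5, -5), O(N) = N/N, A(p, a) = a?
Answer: 1/17725 ≈ 5.6417e-5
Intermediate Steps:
O(N) = 1
D = -70 (D = -75 - 1*(-5) = -75 + 5 = -70)
k(G) = 1
k(D)/17725 = 1/17725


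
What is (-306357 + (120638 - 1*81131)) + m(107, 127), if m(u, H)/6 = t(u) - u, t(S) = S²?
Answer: -198798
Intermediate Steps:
m(u, H) = -6*u + 6*u² (m(u, H) = 6*(u² - u) = -6*u + 6*u²)
(-306357 + (120638 - 1*81131)) + m(107, 127) = (-306357 + (120638 - 1*81131)) + 6*107*(-1 + 107) = (-306357 + (120638 - 81131)) + 6*107*106 = (-306357 + 39507) + 68052 = -266850 + 68052 = -198798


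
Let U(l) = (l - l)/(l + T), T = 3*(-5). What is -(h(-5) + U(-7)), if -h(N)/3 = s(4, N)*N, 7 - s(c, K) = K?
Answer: -180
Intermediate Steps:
s(c, K) = 7 - K
T = -15
U(l) = 0 (U(l) = (l - l)/(l - 15) = 0/(-15 + l) = 0)
h(N) = -3*N*(7 - N) (h(N) = -3*(7 - N)*N = -3*N*(7 - N))
-(h(-5) + U(-7)) = -(3*(-5)*(-7 - 5) + 0) = -(3*(-5)*(-12) + 0) = -(180 + 0) = -1*180 = -180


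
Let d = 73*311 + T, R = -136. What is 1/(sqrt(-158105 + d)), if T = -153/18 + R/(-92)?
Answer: -I*sqrt(286525490)/6228815 ≈ -0.0027175*I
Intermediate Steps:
T = -323/46 (T = -153/18 - 136/(-92) = -153*1/18 - 136*(-1/92) = -17/2 + 34/23 = -323/46 ≈ -7.0217)
d = 1044015/46 (d = 73*311 - 323/46 = 22703 - 323/46 = 1044015/46 ≈ 22696.)
1/(sqrt(-158105 + d)) = 1/(sqrt(-158105 + 1044015/46)) = 1/(sqrt(-6228815/46)) = 1/(I*sqrt(286525490)/46) = -I*sqrt(286525490)/6228815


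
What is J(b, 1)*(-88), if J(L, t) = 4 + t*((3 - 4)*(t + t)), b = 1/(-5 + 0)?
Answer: -176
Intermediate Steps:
b = -⅕ (b = 1/(-5) = -⅕ ≈ -0.20000)
J(L, t) = 4 - 2*t² (J(L, t) = 4 + t*(-2*t) = 4 - 2*t²)
J(b, 1)*(-88) = (4 - 2*1²)*(-88) = (4 - 2*1)*(-88) = (4 - 2)*(-88) = 2*(-88) = -176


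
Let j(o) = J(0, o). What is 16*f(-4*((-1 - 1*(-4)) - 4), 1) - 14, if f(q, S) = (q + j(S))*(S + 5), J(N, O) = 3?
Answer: 658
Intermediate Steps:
j(o) = 3
f(q, S) = (3 + q)*(5 + S) (f(q, S) = (q + 3)*(S + 5) = (3 + q)*(5 + S))
16*f(-4*((-1 - 1*(-4)) - 4), 1) - 14 = 16*(15 + 3*1 + 5*(-4*((-1 - 1*(-4)) - 4)) + 1*(-4*((-1 - 1*(-4)) - 4))) - 14 = 16*(15 + 3 + 5*(-4*((-1 + 4) - 4)) + 1*(-4*((-1 + 4) - 4))) - 14 = 16*(15 + 3 + 5*(-4*(3 - 4)) + 1*(-4*(3 - 4))) - 14 = 16*(15 + 3 + 5*(-4*(-1)) + 1*(-4*(-1))) - 14 = 16*(15 + 3 + 5*4 + 1*4) - 14 = 16*(15 + 3 + 20 + 4) - 14 = 16*42 - 14 = 672 - 14 = 658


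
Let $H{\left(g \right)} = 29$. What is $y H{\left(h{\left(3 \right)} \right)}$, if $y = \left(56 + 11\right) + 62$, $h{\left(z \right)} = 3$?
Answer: $3741$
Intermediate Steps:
$y = 129$ ($y = 67 + 62 = 129$)
$y H{\left(h{\left(3 \right)} \right)} = 129 \cdot 29 = 3741$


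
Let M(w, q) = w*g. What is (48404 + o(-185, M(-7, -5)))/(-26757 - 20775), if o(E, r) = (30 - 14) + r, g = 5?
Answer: -48385/47532 ≈ -1.0179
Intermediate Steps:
M(w, q) = 5*w (M(w, q) = w*5 = 5*w)
o(E, r) = 16 + r
(48404 + o(-185, M(-7, -5)))/(-26757 - 20775) = (48404 + (16 + 5*(-7)))/(-26757 - 20775) = (48404 + (16 - 35))/(-47532) = (48404 - 19)*(-1/47532) = 48385*(-1/47532) = -48385/47532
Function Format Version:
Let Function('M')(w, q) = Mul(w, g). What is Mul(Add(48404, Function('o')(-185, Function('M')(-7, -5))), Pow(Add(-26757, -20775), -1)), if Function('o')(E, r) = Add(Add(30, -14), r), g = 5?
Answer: Rational(-48385, 47532) ≈ -1.0179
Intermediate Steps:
Function('M')(w, q) = Mul(5, w) (Function('M')(w, q) = Mul(w, 5) = Mul(5, w))
Function('o')(E, r) = Add(16, r)
Mul(Add(48404, Function('o')(-185, Function('M')(-7, -5))), Pow(Add(-26757, -20775), -1)) = Mul(Add(48404, Add(16, Mul(5, -7))), Pow(Add(-26757, -20775), -1)) = Mul(Add(48404, Add(16, -35)), Pow(-47532, -1)) = Mul(Add(48404, -19), Rational(-1, 47532)) = Mul(48385, Rational(-1, 47532)) = Rational(-48385, 47532)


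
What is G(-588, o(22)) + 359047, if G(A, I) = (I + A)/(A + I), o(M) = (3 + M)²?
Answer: 359048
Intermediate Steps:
G(A, I) = 1 (G(A, I) = (A + I)/(A + I) = 1)
G(-588, o(22)) + 359047 = 1 + 359047 = 359048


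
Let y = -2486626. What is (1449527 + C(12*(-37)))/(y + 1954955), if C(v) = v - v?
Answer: -1449527/531671 ≈ -2.7264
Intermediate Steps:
C(v) = 0
(1449527 + C(12*(-37)))/(y + 1954955) = (1449527 + 0)/(-2486626 + 1954955) = 1449527/(-531671) = 1449527*(-1/531671) = -1449527/531671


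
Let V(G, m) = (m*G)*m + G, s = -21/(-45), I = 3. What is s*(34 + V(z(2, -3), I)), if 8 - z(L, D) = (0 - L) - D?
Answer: 728/15 ≈ 48.533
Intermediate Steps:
z(L, D) = 8 + D + L (z(L, D) = 8 - ((0 - L) - D) = 8 - (-L - D) = 8 - (-D - L) = 8 + (D + L) = 8 + D + L)
s = 7/15 (s = -21*(-1/45) = 7/15 ≈ 0.46667)
V(G, m) = G + G*m**2 (V(G, m) = (G*m)*m + G = G*m**2 + G = G + G*m**2)
s*(34 + V(z(2, -3), I)) = 7*(34 + (8 - 3 + 2)*(1 + 3**2))/15 = 7*(34 + 7*(1 + 9))/15 = 7*(34 + 7*10)/15 = 7*(34 + 70)/15 = (7/15)*104 = 728/15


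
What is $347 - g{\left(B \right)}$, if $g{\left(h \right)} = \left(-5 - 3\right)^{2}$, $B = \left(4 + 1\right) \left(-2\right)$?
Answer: $283$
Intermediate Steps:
$B = -10$ ($B = 5 \left(-2\right) = -10$)
$g{\left(h \right)} = 64$ ($g{\left(h \right)} = \left(-8\right)^{2} = 64$)
$347 - g{\left(B \right)} = 347 - 64 = 283$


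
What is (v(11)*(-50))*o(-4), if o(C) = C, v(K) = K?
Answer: 2200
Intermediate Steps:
(v(11)*(-50))*o(-4) = (11*(-50))*(-4) = -550*(-4) = 2200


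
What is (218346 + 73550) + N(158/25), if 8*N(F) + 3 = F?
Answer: 58379283/200 ≈ 2.9190e+5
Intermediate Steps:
N(F) = -3/8 + F/8
(218346 + 73550) + N(158/25) = (218346 + 73550) + (-3/8 + (158/25)/8) = 291896 + (-3/8 + (158*(1/25))/8) = 291896 + (-3/8 + (⅛)*(158/25)) = 291896 + (-3/8 + 79/100) = 291896 + 83/200 = 58379283/200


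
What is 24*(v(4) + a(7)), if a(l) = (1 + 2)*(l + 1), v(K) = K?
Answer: 672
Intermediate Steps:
a(l) = 3 + 3*l (a(l) = 3*(1 + l) = 3 + 3*l)
24*(v(4) + a(7)) = 24*(4 + (3 + 3*7)) = 24*(4 + (3 + 21)) = 24*(4 + 24) = 24*28 = 672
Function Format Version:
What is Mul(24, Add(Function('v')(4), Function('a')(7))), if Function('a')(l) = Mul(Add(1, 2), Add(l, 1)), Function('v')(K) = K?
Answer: 672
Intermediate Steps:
Function('a')(l) = Add(3, Mul(3, l)) (Function('a')(l) = Mul(3, Add(1, l)) = Add(3, Mul(3, l)))
Mul(24, Add(Function('v')(4), Function('a')(7))) = Mul(24, Add(4, Add(3, Mul(3, 7)))) = Mul(24, Add(4, Add(3, 21))) = Mul(24, Add(4, 24)) = Mul(24, 28) = 672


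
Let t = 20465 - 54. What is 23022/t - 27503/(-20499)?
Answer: 1033291711/418405089 ≈ 2.4696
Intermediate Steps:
t = 20411
23022/t - 27503/(-20499) = 23022/20411 - 27503/(-20499) = 23022*(1/20411) - 27503*(-1/20499) = 23022/20411 + 27503/20499 = 1033291711/418405089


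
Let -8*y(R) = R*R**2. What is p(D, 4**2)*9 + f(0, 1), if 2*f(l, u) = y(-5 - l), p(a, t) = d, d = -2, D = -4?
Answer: -163/16 ≈ -10.188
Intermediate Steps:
y(R) = -R**3/8 (y(R) = -R*R**2/8 = -R**3/8)
p(a, t) = -2
f(l, u) = -(-5 - l)**3/16 (f(l, u) = (-(-5 - l)**3/8)/2 = -(-5 - l)**3/16)
p(D, 4**2)*9 + f(0, 1) = -2*9 + (5 + 0)**3/16 = -18 + (1/16)*5**3 = -18 + (1/16)*125 = -18 + 125/16 = -163/16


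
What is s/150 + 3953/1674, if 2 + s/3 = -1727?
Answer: -674174/20925 ≈ -32.219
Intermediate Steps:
s = -5187 (s = -6 + 3*(-1727) = -6 - 5181 = -5187)
s/150 + 3953/1674 = -5187/150 + 3953/1674 = -5187*1/150 + 3953*(1/1674) = -1729/50 + 3953/1674 = -674174/20925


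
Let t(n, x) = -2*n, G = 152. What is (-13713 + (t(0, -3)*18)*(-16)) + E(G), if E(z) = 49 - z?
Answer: -13816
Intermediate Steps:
(-13713 + (t(0, -3)*18)*(-16)) + E(G) = (-13713 + (-2*0*18)*(-16)) + (49 - 1*152) = (-13713 + (0*18)*(-16)) + (49 - 152) = (-13713 + 0*(-16)) - 103 = (-13713 + 0) - 103 = -13713 - 103 = -13816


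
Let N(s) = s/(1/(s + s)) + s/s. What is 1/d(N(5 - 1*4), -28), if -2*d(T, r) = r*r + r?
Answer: -1/378 ≈ -0.0026455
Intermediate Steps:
N(s) = 1 + 2*s² (N(s) = s/(1/(2*s)) + 1 = s/((1/(2*s))) + 1 = s*(2*s) + 1 = 2*s² + 1 = 1 + 2*s²)
d(T, r) = -r/2 - r²/2 (d(T, r) = -(r*r + r)/2 = -(r² + r)/2 = -(r + r²)/2 = -r/2 - r²/2)
1/d(N(5 - 1*4), -28) = 1/(-½*(-28)*(1 - 28)) = 1/(-½*(-28)*(-27)) = 1/(-378) = -1/378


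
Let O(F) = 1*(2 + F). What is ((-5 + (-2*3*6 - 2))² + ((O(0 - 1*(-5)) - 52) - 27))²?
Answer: 3157729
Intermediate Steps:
O(F) = 2 + F
((-5 + (-2*3*6 - 2))² + ((O(0 - 1*(-5)) - 52) - 27))² = ((-5 + (-2*3*6 - 2))² + (((2 + (0 - 1*(-5))) - 52) - 27))² = ((-5 + (-6*6 - 2))² + (((2 + (0 + 5)) - 52) - 27))² = ((-5 + (-36 - 2))² + (((2 + 5) - 52) - 27))² = ((-5 - 38)² + ((7 - 52) - 27))² = ((-43)² + (-45 - 27))² = (1849 - 72)² = 1777² = 3157729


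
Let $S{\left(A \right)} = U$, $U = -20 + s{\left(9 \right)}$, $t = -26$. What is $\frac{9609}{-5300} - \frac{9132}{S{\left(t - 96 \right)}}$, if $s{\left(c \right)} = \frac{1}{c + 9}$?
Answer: $\frac{867743169}{1902700} \approx 456.06$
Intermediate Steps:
$s{\left(c \right)} = \frac{1}{9 + c}$
$U = - \frac{359}{18}$ ($U = -20 + \frac{1}{9 + 9} = -20 + \frac{1}{18} = - \frac{359}{18} \approx -19.944$)
$S{\left(A \right)} = - \frac{359}{18}$
$\frac{9609}{-5300} - \frac{9132}{S{\left(t - 96 \right)}} = \frac{9609}{-5300} - \frac{9132}{- \frac{359}{18}} = 9609 \left(- \frac{1}{5300}\right) - - \frac{164376}{359} = - \frac{9609}{5300} + \frac{164376}{359} = \frac{867743169}{1902700}$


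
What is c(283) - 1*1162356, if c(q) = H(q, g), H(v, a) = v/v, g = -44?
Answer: -1162355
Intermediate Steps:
H(v, a) = 1
c(q) = 1
c(283) - 1*1162356 = 1 - 1*1162356 = 1 - 1162356 = -1162355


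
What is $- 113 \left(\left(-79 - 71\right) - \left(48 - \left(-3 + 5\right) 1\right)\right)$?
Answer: $22148$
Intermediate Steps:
$- 113 \left(\left(-79 - 71\right) - \left(48 - \left(-3 + 5\right) 1\right)\right) = - 113 \left(\left(-79 - 71\right) + \left(2 \cdot 1 - 48\right)\right) = - 113 \left(-150 + \left(2 - 48\right)\right) = - 113 \left(-150 - 46\right) = \left(-113\right) \left(-196\right) = 22148$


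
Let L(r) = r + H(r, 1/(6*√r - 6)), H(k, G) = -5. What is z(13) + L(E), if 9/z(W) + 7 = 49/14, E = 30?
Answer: 157/7 ≈ 22.429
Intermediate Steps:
z(W) = -18/7 (z(W) = 9/(-7 + 49/14) = 9/(-7 + 49*(1/14)) = 9/(-7 + 7/2) = 9/(-7/2) = 9*(-2/7) = -18/7)
L(r) = -5 + r (L(r) = r - 5 = -5 + r)
z(13) + L(E) = -18/7 + (-5 + 30) = -18/7 + 25 = 157/7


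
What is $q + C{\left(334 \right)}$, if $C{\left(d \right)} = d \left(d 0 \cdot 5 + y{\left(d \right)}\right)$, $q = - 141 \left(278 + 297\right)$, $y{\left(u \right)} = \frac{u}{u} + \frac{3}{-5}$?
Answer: $- \frac{404707}{5} \approx -80941.0$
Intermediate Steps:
$y{\left(u \right)} = \frac{2}{5}$ ($y{\left(u \right)} = 1 + 3 \left(- \frac{1}{5}\right) = 1 - \frac{3}{5} = \frac{2}{5}$)
$q = -81075$ ($q = \left(-141\right) 575 = -81075$)
$C{\left(d \right)} = \frac{2 d}{5}$ ($C{\left(d \right)} = d \left(d 0 \cdot 5 + \frac{2}{5}\right) = d \left(0 \cdot 5 + \frac{2}{5}\right) = d \left(0 + \frac{2}{5}\right) = d \frac{2}{5} = \frac{2 d}{5}$)
$q + C{\left(334 \right)} = -81075 + \frac{2}{5} \cdot 334 = -81075 + \frac{668}{5} = - \frac{404707}{5}$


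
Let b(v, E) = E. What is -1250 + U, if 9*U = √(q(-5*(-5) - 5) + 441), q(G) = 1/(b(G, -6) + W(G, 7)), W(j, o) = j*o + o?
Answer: -1250 + √8767662/1269 ≈ -1247.7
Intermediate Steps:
W(j, o) = o + j*o
q(G) = 1/(1 + 7*G) (q(G) = 1/(-6 + 7*(1 + G)) = 1/(-6 + (7 + 7*G)) = 1/(1 + 7*G))
U = √8767662/1269 (U = √(1/(1 + 7*(-5*(-5) - 5)) + 441)/9 = √(1/(1 + 7*(25 - 5)) + 441)/9 = √(1/(1 + 7*20) + 441)/9 = √(1/(1 + 140) + 441)/9 = √(1/141 + 441)/9 = √(62182/141)/9 = (√8767662/141)/9 = √8767662/1269 ≈ 2.3334)
-1250 + U = -1250 + √8767662/1269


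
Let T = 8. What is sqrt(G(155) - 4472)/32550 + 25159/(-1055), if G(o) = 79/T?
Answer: -25159/1055 + I*sqrt(71394)/130200 ≈ -23.847 + 0.0020522*I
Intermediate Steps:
G(o) = 79/8
sqrt(G(155) - 4472)/32550 + 25159/(-1055) = sqrt(79/8 - 4472)/32550 + 25159/(-1055) = sqrt(-35697/8)*(1/32550) + 25159*(-1/1055) = (I*sqrt(71394)/4)*(1/32550) - 25159/1055 = I*sqrt(71394)/130200 - 25159/1055 = -25159/1055 + I*sqrt(71394)/130200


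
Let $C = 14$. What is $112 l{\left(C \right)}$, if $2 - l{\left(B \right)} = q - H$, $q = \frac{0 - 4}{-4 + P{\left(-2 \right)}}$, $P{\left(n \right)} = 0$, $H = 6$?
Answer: $784$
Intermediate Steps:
$q = 1$ ($q = \frac{0 - 4}{-4 + 0} = - \frac{4}{-4} = \left(-4\right) \left(- \frac{1}{4}\right) = 1$)
$l{\left(B \right)} = 7$ ($l{\left(B \right)} = 2 - \left(1 - 6\right) = 2 - -5 = 2 + 5 = 7$)
$112 l{\left(C \right)} = 112 \cdot 7 = 784$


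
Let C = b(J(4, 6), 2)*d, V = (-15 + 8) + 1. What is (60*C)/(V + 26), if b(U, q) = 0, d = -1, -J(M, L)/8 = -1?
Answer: 0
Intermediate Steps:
J(M, L) = 8 (J(M, L) = -8*(-1) = 8)
V = -6 (V = -7 + 1 = -6)
C = 0 (C = 0*(-1) = 0)
(60*C)/(V + 26) = (60*0)/(-6 + 26) = 0/20 = 0*(1/20) = 0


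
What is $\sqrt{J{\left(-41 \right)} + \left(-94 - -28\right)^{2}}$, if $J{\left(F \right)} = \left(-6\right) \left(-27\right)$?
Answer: $3 \sqrt{502} \approx 67.216$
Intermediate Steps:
$J{\left(F \right)} = 162$
$\sqrt{J{\left(-41 \right)} + \left(-94 - -28\right)^{2}} = \sqrt{162 + \left(-94 - -28\right)^{2}} = \sqrt{162 + \left(-94 + 28\right)^{2}} = \sqrt{162 + \left(-66\right)^{2}} = \sqrt{162 + 4356} = \sqrt{4518} = 3 \sqrt{502}$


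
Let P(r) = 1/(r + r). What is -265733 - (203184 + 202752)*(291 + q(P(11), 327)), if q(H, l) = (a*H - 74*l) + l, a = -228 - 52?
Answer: 105345587657/11 ≈ 9.5769e+9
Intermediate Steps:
a = -280
P(r) = 1/(2*r)
q(H, l) = -280*H - 73*l (q(H, l) = (-280*H - 74*l) + l = -280*H - 73*l)
-265733 - (203184 + 202752)*(291 + q(P(11), 327)) = -265733 - (203184 + 202752)*(291 + (-140/11 - 73*327)) = -265733 - 405936*(291 + (-140/11 - 23871)) = -265733 - 405936*(291 - 262721/11) = -265733 - 405936*(-259520)/11 = -265733 - 1*(-105348510720/11) = -265733 + 105348510720/11 = 105345587657/11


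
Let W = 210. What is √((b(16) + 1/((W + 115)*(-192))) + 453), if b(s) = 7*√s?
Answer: √1170561561/1560 ≈ 21.932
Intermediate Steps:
√((b(16) + 1/((W + 115)*(-192))) + 453) = √((7*√16 + 1/((210 + 115)*(-192))) + 453) = √((7*4 - 1/192/325) + 453) = √((28 + (1/325)*(-1/192)) + 453) = √((28 - 1/62400) + 453) = √(1747199/62400 + 453) = √(30014399/62400) = √1170561561/1560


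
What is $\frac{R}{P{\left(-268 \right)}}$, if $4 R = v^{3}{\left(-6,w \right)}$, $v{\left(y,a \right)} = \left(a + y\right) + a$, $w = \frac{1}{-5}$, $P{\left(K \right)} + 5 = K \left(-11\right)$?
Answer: $- \frac{8192}{367875} \approx -0.022268$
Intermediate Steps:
$P{\left(K \right)} = -5 - 11 K$ ($P{\left(K \right)} = -5 + K \left(-11\right) = -5 - 11 K$)
$w = - \frac{1}{5} \approx -0.2$
$v{\left(y,a \right)} = y + 2 a$
$R = - \frac{8192}{125}$ ($R = \frac{\left(-6 + 2 \left(- \frac{1}{5}\right)\right)^{3}}{4} = \frac{\left(-6 - \frac{2}{5}\right)^{3}}{4} = \frac{\left(- \frac{32}{5}\right)^{3}}{4} = \frac{1}{4} \left(- \frac{32768}{125}\right) = - \frac{8192}{125} \approx -65.536$)
$\frac{R}{P{\left(-268 \right)}} = - \frac{8192}{125 \left(-5 - -2948\right)} = - \frac{8192}{125 \left(-5 + 2948\right)} = - \frac{8192}{125 \cdot 2943} = \left(- \frac{8192}{125}\right) \frac{1}{2943} = - \frac{8192}{367875}$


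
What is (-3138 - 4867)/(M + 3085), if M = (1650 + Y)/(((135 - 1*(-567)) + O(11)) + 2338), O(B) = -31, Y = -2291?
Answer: -24087045/9282124 ≈ -2.5950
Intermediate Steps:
M = -641/3009 (M = (1650 - 2291)/(((135 - 1*(-567)) - 31) + 2338) = -641/(((135 + 567) - 31) + 2338) = -641/((702 - 31) + 2338) = -641/(671 + 2338) = -641/3009 ≈ -0.21303)
(-3138 - 4867)/(M + 3085) = (-3138 - 4867)/(-641/3009 + 3085) = -8005/9282124/3009 = -8005*3009/9282124 = -24087045/9282124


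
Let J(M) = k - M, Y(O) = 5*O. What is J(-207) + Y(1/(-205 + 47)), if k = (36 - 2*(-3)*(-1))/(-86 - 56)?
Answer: 2319401/11218 ≈ 206.76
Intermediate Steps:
k = -15/71 (k = (36 + 6*(-1))/(-142) = (36 - 6)*(-1/142) = 30*(-1/142) = -15/71 ≈ -0.21127)
J(M) = -15/71 - M
J(-207) + Y(1/(-205 + 47)) = (-15/71 - 1*(-207)) + 5/(-205 + 47) = (-15/71 + 207) + 5/(-158) = 14682/71 + 5*(-1/158) = 14682/71 - 5/158 = 2319401/11218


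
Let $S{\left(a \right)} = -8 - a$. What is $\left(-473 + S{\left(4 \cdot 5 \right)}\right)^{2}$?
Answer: $251001$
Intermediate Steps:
$\left(-473 + S{\left(4 \cdot 5 \right)}\right)^{2} = \left(-473 - \left(8 + 4 \cdot 5\right)\right)^{2} = \left(-473 - 28\right)^{2} = \left(-501\right)^{2} = 251001$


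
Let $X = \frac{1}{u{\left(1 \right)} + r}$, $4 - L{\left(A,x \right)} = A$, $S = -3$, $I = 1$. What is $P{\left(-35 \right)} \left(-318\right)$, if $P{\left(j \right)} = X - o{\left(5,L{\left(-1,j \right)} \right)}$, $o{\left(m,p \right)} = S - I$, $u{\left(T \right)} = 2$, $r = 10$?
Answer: $- \frac{2597}{2} \approx -1298.5$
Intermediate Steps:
$L{\left(A,x \right)} = 4 - A$
$X = \frac{1}{12}$ ($X = \frac{1}{2 + 10} = \frac{1}{12} \approx 0.083333$)
$o{\left(m,p \right)} = -4$ ($o{\left(m,p \right)} = -3 - 1 = -4$)
$P{\left(j \right)} = \frac{49}{12}$ ($P{\left(j \right)} = \frac{1}{12} - -4 = \frac{1}{12} + 4 = \frac{49}{12}$)
$P{\left(-35 \right)} \left(-318\right) = \frac{49}{12} \left(-318\right) = - \frac{2597}{2}$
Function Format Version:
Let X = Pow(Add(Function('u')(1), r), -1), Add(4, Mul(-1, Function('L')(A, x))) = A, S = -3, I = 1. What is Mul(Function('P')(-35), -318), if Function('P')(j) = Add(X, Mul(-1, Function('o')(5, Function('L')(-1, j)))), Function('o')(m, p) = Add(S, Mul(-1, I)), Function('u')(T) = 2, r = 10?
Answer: Rational(-2597, 2) ≈ -1298.5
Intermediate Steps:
Function('L')(A, x) = Add(4, Mul(-1, A))
X = Rational(1, 12) (X = Pow(Add(2, 10), -1) = Pow(12, -1) = Rational(1, 12) ≈ 0.083333)
Function('o')(m, p) = -4 (Function('o')(m, p) = Add(-3, Mul(-1, 1)) = Add(-3, -1) = -4)
Function('P')(j) = Rational(49, 12) (Function('P')(j) = Add(Rational(1, 12), Mul(-1, -4)) = Add(Rational(1, 12), 4) = Rational(49, 12))
Mul(Function('P')(-35), -318) = Mul(Rational(49, 12), -318) = Rational(-2597, 2)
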